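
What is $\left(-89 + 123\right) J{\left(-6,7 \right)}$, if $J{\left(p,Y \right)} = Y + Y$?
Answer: $476$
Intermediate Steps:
$J{\left(p,Y \right)} = 2 Y$
$\left(-89 + 123\right) J{\left(-6,7 \right)} = \left(-89 + 123\right) 2 \cdot 7 = 34 \cdot 14 = 476$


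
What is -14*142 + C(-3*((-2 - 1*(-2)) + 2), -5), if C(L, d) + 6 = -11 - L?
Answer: -1999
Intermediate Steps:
C(L, d) = -17 - L (C(L, d) = -6 + (-11 - L) = -17 - L)
-14*142 + C(-3*((-2 - 1*(-2)) + 2), -5) = -14*142 + (-17 - (-3)*((-2 - 1*(-2)) + 2)) = -1988 + (-17 - (-3)*((-2 + 2) + 2)) = -1988 + (-17 - (-3)*(0 + 2)) = -1988 + (-17 - (-3)*2) = -1988 + (-17 - 1*(-6)) = -1988 + (-17 + 6) = -1988 - 11 = -1999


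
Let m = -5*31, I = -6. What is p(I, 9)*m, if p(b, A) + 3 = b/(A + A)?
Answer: 1550/3 ≈ 516.67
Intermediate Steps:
p(b, A) = -3 + b/(2*A) (p(b, A) = -3 + b/(A + A) = -3 + b/((2*A)) = -3 + b*(1/(2*A)) = -3 + b/(2*A))
m = -155
p(I, 9)*m = (-3 + (½)*(-6)/9)*(-155) = (-3 + (½)*(-6)*(⅑))*(-155) = (-3 - ⅓)*(-155) = -10/3*(-155) = 1550/3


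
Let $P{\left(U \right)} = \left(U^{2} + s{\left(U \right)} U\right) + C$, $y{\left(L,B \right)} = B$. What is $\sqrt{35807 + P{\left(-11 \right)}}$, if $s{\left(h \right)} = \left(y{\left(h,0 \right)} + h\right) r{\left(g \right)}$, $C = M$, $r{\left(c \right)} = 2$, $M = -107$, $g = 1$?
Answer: $3 \sqrt{4007} \approx 189.9$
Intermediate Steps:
$C = -107$
$s{\left(h \right)} = 2 h$ ($s{\left(h \right)} = \left(0 + h\right) 2 = h 2 = 2 h$)
$P{\left(U \right)} = -107 + 3 U^{2}$ ($P{\left(U \right)} = \left(U^{2} + 2 U U\right) - 107 = \left(U^{2} + 2 U^{2}\right) - 107 = 3 U^{2} - 107 = -107 + 3 U^{2}$)
$\sqrt{35807 + P{\left(-11 \right)}} = \sqrt{35807 - \left(107 - 3 \left(-11\right)^{2}\right)} = \sqrt{35807 + \left(-107 + 3 \cdot 121\right)} = \sqrt{35807 + \left(-107 + 363\right)} = \sqrt{35807 + 256} = \sqrt{36063} = 3 \sqrt{4007}$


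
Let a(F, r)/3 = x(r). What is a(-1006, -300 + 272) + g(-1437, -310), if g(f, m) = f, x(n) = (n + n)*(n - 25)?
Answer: 7467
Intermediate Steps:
x(n) = 2*n*(-25 + n) (x(n) = (2*n)*(-25 + n) = 2*n*(-25 + n))
a(F, r) = 6*r*(-25 + r) (a(F, r) = 3*(2*r*(-25 + r)) = 6*r*(-25 + r))
a(-1006, -300 + 272) + g(-1437, -310) = 6*(-300 + 272)*(-25 + (-300 + 272)) - 1437 = 6*(-28)*(-25 - 28) - 1437 = 6*(-28)*(-53) - 1437 = 8904 - 1437 = 7467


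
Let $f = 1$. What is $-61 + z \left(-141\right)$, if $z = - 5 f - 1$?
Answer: $785$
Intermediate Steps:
$z = -6$ ($z = \left(-5\right) 1 - 1 = -5 - 1 = -6$)
$-61 + z \left(-141\right) = -61 - -846 = -61 + 846 = 785$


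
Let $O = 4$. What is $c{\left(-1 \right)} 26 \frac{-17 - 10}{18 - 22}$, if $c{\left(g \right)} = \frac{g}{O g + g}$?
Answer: $\frac{351}{10} \approx 35.1$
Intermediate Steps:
$c{\left(g \right)} = \frac{1}{5}$ ($c{\left(g \right)} = \frac{g}{4 g + g} = \frac{g}{5 g} = g \frac{1}{5 g} = \frac{1}{5}$)
$c{\left(-1 \right)} 26 \frac{-17 - 10}{18 - 22} = \frac{1}{5} \cdot 26 \frac{-17 - 10}{18 - 22} = \frac{26 \left(- \frac{27}{-4}\right)}{5} = \frac{26 \left(\left(-27\right) \left(- \frac{1}{4}\right)\right)}{5} = \frac{26}{5} \cdot \frac{27}{4} = \frac{351}{10}$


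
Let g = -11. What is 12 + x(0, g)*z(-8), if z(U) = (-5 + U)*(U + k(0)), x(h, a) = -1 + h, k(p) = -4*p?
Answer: -92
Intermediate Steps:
z(U) = U*(-5 + U) (z(U) = (-5 + U)*(U - 4*0) = (-5 + U)*(U + 0) = (-5 + U)*U = U*(-5 + U))
12 + x(0, g)*z(-8) = 12 + (-1 + 0)*(-8*(-5 - 8)) = 12 - (-8)*(-13) = 12 - 1*104 = 12 - 104 = -92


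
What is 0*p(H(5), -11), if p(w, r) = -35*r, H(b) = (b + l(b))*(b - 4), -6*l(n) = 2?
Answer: 0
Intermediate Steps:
l(n) = -1/3 (l(n) = -1/6*2 = -1/3)
H(b) = (-4 + b)*(-1/3 + b) (H(b) = (b - 1/3)*(b - 4) = (-1/3 + b)*(-4 + b) = (-4 + b)*(-1/3 + b))
0*p(H(5), -11) = 0*(-35*(-11)) = 0*385 = 0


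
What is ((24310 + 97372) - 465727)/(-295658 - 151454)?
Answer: 344045/447112 ≈ 0.76948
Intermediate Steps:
((24310 + 97372) - 465727)/(-295658 - 151454) = (121682 - 465727)/(-447112) = -344045*(-1/447112) = 344045/447112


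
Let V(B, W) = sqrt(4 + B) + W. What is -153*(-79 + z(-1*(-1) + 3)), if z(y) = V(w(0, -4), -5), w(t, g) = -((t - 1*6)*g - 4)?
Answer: 12852 - 612*I ≈ 12852.0 - 612.0*I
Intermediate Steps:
w(t, g) = 4 - g*(-6 + t) (w(t, g) = -((t - 6)*g - 4) = -((-6 + t)*g - 4) = -(g*(-6 + t) - 4) = -(-4 + g*(-6 + t)) = 4 - g*(-6 + t))
V(B, W) = W + sqrt(4 + B)
z(y) = -5 + 4*I (z(y) = -5 + sqrt(4 + (4 + 6*(-4) - 1*(-4)*0)) = -5 + sqrt(4 + (4 - 24 + 0)) = -5 + sqrt(4 - 20) = -5 + sqrt(-16) = -5 + 4*I)
-153*(-79 + z(-1*(-1) + 3)) = -153*(-79 + (-5 + 4*I)) = -153*(-84 + 4*I) = 12852 - 612*I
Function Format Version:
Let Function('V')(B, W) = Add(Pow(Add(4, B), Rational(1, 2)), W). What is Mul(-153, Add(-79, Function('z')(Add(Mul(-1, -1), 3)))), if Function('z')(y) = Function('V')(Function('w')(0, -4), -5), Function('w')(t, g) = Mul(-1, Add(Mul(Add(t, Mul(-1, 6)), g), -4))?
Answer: Add(12852, Mul(-612, I)) ≈ Add(12852., Mul(-612.00, I))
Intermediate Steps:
Function('w')(t, g) = Add(4, Mul(-1, g, Add(-6, t))) (Function('w')(t, g) = Mul(-1, Add(Mul(Add(t, -6), g), -4)) = Mul(-1, Add(Mul(Add(-6, t), g), -4)) = Mul(-1, Add(Mul(g, Add(-6, t)), -4)) = Mul(-1, Add(-4, Mul(g, Add(-6, t)))) = Add(4, Mul(-1, g, Add(-6, t))))
Function('V')(B, W) = Add(W, Pow(Add(4, B), Rational(1, 2)))
Function('z')(y) = Add(-5, Mul(4, I)) (Function('z')(y) = Add(-5, Pow(Add(4, Add(4, Mul(6, -4), Mul(-1, -4, 0))), Rational(1, 2))) = Add(-5, Pow(Add(4, Add(4, -24, 0)), Rational(1, 2))) = Add(-5, Pow(Add(4, -20), Rational(1, 2))) = Add(-5, Pow(-16, Rational(1, 2))) = Add(-5, Mul(4, I)))
Mul(-153, Add(-79, Function('z')(Add(Mul(-1, -1), 3)))) = Mul(-153, Add(-79, Add(-5, Mul(4, I)))) = Mul(-153, Add(-84, Mul(4, I))) = Add(12852, Mul(-612, I))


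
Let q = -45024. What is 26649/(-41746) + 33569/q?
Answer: -1300608025/939785952 ≈ -1.3839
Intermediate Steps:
26649/(-41746) + 33569/q = 26649/(-41746) + 33569/(-45024) = 26649*(-1/41746) + 33569*(-1/45024) = -26649/41746 - 33569/45024 = -1300608025/939785952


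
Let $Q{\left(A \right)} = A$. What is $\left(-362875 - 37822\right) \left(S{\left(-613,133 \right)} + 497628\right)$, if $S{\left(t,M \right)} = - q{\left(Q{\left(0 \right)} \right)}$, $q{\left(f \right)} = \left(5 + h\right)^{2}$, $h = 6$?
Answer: $-199349562379$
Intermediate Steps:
$q{\left(f \right)} = 121$ ($q{\left(f \right)} = \left(5 + 6\right)^{2} = 11^{2} = 121$)
$S{\left(t,M \right)} = -121$ ($S{\left(t,M \right)} = \left(-1\right) 121 = -121$)
$\left(-362875 - 37822\right) \left(S{\left(-613,133 \right)} + 497628\right) = \left(-362875 - 37822\right) \left(-121 + 497628\right) = \left(-400697\right) 497507 = -199349562379$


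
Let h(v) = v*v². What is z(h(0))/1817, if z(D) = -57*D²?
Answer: 0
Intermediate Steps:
h(v) = v³
z(h(0))/1817 = -57*(0³)²/1817 = -57*0²*(1/1817) = -57*0*(1/1817) = 0*(1/1817) = 0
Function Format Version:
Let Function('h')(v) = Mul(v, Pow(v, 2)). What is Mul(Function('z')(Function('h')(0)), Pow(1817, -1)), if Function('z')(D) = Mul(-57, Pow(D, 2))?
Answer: 0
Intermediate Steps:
Function('h')(v) = Pow(v, 3)
Mul(Function('z')(Function('h')(0)), Pow(1817, -1)) = Mul(Mul(-57, Pow(Pow(0, 3), 2)), Pow(1817, -1)) = Mul(Mul(-57, Pow(0, 2)), Rational(1, 1817)) = Mul(Mul(-57, 0), Rational(1, 1817)) = Mul(0, Rational(1, 1817)) = 0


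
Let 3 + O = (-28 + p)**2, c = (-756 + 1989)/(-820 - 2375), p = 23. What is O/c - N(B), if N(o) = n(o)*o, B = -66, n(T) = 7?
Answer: 55484/137 ≈ 404.99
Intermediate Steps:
N(o) = 7*o
c = -137/355 (c = 1233/(-3195) = 1233*(-1/3195) = -137/355 ≈ -0.38592)
O = 22 (O = -3 + (-28 + 23)**2 = -3 + (-5)**2 = -3 + 25 = 22)
O/c - N(B) = 22/(-137/355) - 7*(-66) = 22*(-355/137) - 1*(-462) = -7810/137 + 462 = 55484/137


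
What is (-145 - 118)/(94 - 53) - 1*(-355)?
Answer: 14292/41 ≈ 348.59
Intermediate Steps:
(-145 - 118)/(94 - 53) - 1*(-355) = -263/41 + 355 = 14292/41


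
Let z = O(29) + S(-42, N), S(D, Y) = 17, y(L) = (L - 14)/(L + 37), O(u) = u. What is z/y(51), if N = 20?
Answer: 4048/37 ≈ 109.41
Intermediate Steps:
y(L) = (-14 + L)/(37 + L)
z = 46 (z = 29 + 17 = 46)
z/y(51) = 46/(((-14 + 51)/(37 + 51))) = 46/((37/88)) = 46/(((1/88)*37)) = 46/(37/88) = 46*(88/37) = 4048/37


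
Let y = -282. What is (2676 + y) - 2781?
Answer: -387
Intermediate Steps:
(2676 + y) - 2781 = (2676 - 282) - 2781 = 2394 - 2781 = -387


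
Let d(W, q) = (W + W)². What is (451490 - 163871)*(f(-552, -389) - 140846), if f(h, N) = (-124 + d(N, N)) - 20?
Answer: 133539775986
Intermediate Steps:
d(W, q) = 4*W² (d(W, q) = (2*W)² = 4*W²)
f(h, N) = -144 + 4*N² (f(h, N) = (-124 + 4*N²) - 20 = -144 + 4*N²)
(451490 - 163871)*(f(-552, -389) - 140846) = (451490 - 163871)*((-144 + 4*(-389)²) - 140846) = 287619*((-144 + 4*151321) - 140846) = 287619*((-144 + 605284) - 140846) = 287619*(605140 - 140846) = 287619*464294 = 133539775986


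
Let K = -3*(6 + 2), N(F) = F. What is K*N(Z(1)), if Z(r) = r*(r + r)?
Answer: -48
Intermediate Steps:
Z(r) = 2*r² (Z(r) = r*(2*r) = 2*r²)
K = -24 (K = -3*8 = -24)
K*N(Z(1)) = -48*1² = -48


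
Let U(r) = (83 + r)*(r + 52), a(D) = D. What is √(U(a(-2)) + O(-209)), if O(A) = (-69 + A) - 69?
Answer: 23*√7 ≈ 60.852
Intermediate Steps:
O(A) = -138 + A
U(r) = (52 + r)*(83 + r) (U(r) = (83 + r)*(52 + r) = (52 + r)*(83 + r))
√(U(a(-2)) + O(-209)) = √((4316 + (-2)² + 135*(-2)) + (-138 - 209)) = √((4316 + 4 - 270) - 347) = √(4050 - 347) = √3703 = 23*√7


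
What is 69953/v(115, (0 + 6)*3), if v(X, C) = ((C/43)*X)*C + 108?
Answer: 3007979/41904 ≈ 71.783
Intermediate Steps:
v(X, C) = 108 + X*C²/43 (v(X, C) = ((C*(1/43))*X)*C + 108 = ((C/43)*X)*C + 108 = (C*X/43)*C + 108 = X*C²/43 + 108 = 108 + X*C²/43)
69953/v(115, (0 + 6)*3) = 69953/(108 + (1/43)*115*((0 + 6)*3)²) = 69953/(108 + (1/43)*115*(6*3)²) = 69953/(108 + (1/43)*115*18²) = 69953/(108 + (1/43)*115*324) = 69953/(108 + 37260/43) = 69953/(41904/43) = 69953*(43/41904) = 3007979/41904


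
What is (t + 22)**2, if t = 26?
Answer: 2304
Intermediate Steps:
(t + 22)**2 = (26 + 22)**2 = 48**2 = 2304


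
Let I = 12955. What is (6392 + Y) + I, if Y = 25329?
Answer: 44676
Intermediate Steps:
(6392 + Y) + I = (6392 + 25329) + 12955 = 31721 + 12955 = 44676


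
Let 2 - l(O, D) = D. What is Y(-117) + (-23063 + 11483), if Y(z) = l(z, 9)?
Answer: -11587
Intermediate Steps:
l(O, D) = 2 - D
Y(z) = -7 (Y(z) = 2 - 1*9 = 2 - 9 = -7)
Y(-117) + (-23063 + 11483) = -7 + (-23063 + 11483) = -7 - 11580 = -11587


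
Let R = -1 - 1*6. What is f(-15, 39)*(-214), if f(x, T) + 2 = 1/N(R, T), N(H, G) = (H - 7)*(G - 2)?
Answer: 110959/259 ≈ 428.41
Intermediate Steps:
R = -7 (R = -1 - 6 = -7)
N(H, G) = (-7 + H)*(-2 + G)
f(x, T) = -2 + 1/(28 - 14*T) (f(x, T) = -2 + 1/(14 - 7*T - 2*(-7) + T*(-7)) = -2 + 1/(14 - 7*T + 14 - 7*T) = -2 + 1/(28 - 14*T))
f(-15, 39)*(-214) = ((-55 + 28*39)/(14*(2 - 1*39)))*(-214) = ((-55 + 1092)/(14*(2 - 39)))*(-214) = ((1/14)*1037/(-37))*(-214) = ((1/14)*(-1/37)*1037)*(-214) = -1037/518*(-214) = 110959/259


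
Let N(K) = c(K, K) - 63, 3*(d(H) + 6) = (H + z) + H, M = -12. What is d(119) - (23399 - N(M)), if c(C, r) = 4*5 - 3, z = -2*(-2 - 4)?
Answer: -70103/3 ≈ -23368.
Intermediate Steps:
z = 12 (z = -2*(-6) = 12)
c(C, r) = 17 (c(C, r) = 20 - 3 = 17)
d(H) = -2 + 2*H/3 (d(H) = -6 + ((H + 12) + H)/3 = -6 + ((12 + H) + H)/3 = -6 + (12 + 2*H)/3 = -6 + (4 + 2*H/3) = -2 + 2*H/3)
N(K) = -46 (N(K) = 17 - 63 = -46)
d(119) - (23399 - N(M)) = (-2 + (2/3)*119) - (23399 - 1*(-46)) = (-2 + 238/3) - (23399 + 46) = 232/3 - 1*23445 = 232/3 - 23445 = -70103/3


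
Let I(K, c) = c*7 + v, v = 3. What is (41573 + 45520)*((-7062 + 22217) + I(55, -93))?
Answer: 1263458151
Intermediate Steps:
I(K, c) = 3 + 7*c (I(K, c) = c*7 + 3 = 7*c + 3 = 3 + 7*c)
(41573 + 45520)*((-7062 + 22217) + I(55, -93)) = (41573 + 45520)*((-7062 + 22217) + (3 + 7*(-93))) = 87093*(15155 + (3 - 651)) = 87093*(15155 - 648) = 87093*14507 = 1263458151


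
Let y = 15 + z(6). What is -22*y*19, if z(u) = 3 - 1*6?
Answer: -5016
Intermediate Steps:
z(u) = -3 (z(u) = 3 - 6 = -3)
y = 12 (y = 15 - 3 = 12)
-22*y*19 = -22*12*19 = -264*19 = -5016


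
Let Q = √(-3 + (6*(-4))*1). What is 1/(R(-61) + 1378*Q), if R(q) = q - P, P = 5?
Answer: -11/8545704 - 689*I*√3/8545704 ≈ -1.2872e-6 - 0.00013965*I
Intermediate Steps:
R(q) = -5 + q (R(q) = q - 1*5 = q - 5 = -5 + q)
Q = 3*I*√3 (Q = √(-3 - 24*1) = √(-3 - 24) = √(-27) = 3*I*√3 ≈ 5.1962*I)
1/(R(-61) + 1378*Q) = 1/((-5 - 61) + 1378*(3*I*√3)) = 1/(-66 + 4134*I*√3)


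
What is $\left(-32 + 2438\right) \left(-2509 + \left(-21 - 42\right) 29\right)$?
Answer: $-10432416$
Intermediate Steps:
$\left(-32 + 2438\right) \left(-2509 + \left(-21 - 42\right) 29\right) = 2406 \left(-2509 + \left(-21 - 42\right) 29\right) = 2406 \left(-2509 - 1827\right) = 2406 \left(-4336\right) = -10432416$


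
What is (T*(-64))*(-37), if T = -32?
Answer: -75776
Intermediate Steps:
(T*(-64))*(-37) = -32*(-64)*(-37) = 2048*(-37) = -75776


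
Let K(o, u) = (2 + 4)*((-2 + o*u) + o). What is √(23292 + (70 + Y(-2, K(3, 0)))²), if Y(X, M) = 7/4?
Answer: √455041/4 ≈ 168.64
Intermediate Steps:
K(o, u) = -12 + 6*o + 6*o*u (K(o, u) = 6*(-2 + o + o*u) = -12 + 6*o + 6*o*u)
Y(X, M) = 7/4 (Y(X, M) = 7*(¼) = 7/4)
√(23292 + (70 + Y(-2, K(3, 0)))²) = √(23292 + (70 + 7/4)²) = √(23292 + (287/4)²) = √(23292 + 82369/16) = √(455041/16) = √455041/4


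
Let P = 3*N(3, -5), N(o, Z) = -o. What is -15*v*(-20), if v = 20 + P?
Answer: 3300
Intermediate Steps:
P = -9 (P = 3*(-1*3) = 3*(-3) = -9)
v = 11 (v = 20 - 9 = 11)
-15*v*(-20) = -15*11*(-20) = -165*(-20) = 3300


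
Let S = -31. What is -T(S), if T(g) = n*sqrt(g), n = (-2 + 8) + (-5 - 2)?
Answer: I*sqrt(31) ≈ 5.5678*I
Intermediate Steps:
n = -1 (n = 6 - 7 = -1)
T(g) = -sqrt(g)
-T(S) = -(-1)*sqrt(-31) = -(-1)*I*sqrt(31) = I*sqrt(31)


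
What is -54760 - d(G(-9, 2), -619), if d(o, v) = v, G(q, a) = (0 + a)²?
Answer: -54141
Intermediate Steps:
G(q, a) = a²
-54760 - d(G(-9, 2), -619) = -54760 - 1*(-619) = -54760 + 619 = -54141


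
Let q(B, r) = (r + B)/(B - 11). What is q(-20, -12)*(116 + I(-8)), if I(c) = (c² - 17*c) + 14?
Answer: 10560/31 ≈ 340.65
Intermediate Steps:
q(B, r) = (B + r)/(-11 + B)
I(c) = 14 + c² - 17*c
q(-20, -12)*(116 + I(-8)) = ((-20 - 12)/(-11 - 20))*(116 + (14 + (-8)² - 17*(-8))) = (-32/(-31))*(116 + (14 + 64 + 136)) = (-1/31*(-32))*(116 + 214) = (32/31)*330 = 10560/31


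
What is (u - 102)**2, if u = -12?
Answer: 12996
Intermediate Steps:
(u - 102)**2 = (-12 - 102)**2 = (-114)**2 = 12996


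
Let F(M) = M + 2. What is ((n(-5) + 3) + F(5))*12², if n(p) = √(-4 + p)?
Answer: 1440 + 432*I ≈ 1440.0 + 432.0*I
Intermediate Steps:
F(M) = 2 + M
((n(-5) + 3) + F(5))*12² = ((√(-4 - 5) + 3) + (2 + 5))*12² = ((√(-9) + 3) + 7)*144 = ((3*I + 3) + 7)*144 = ((3 + 3*I) + 7)*144 = (10 + 3*I)*144 = 1440 + 432*I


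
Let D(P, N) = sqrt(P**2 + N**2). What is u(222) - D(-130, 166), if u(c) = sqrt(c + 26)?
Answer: -2*sqrt(11114) + 2*sqrt(62) ≈ -195.10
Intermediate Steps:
D(P, N) = sqrt(N**2 + P**2)
u(c) = sqrt(26 + c)
u(222) - D(-130, 166) = sqrt(26 + 222) - sqrt(166**2 + (-130)**2) = sqrt(248) - sqrt(27556 + 16900) = 2*sqrt(62) - sqrt(44456) = 2*sqrt(62) - 2*sqrt(11114) = -2*sqrt(11114) + 2*sqrt(62)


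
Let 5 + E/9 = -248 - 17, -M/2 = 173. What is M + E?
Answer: -2776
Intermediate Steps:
M = -346 (M = -2*173 = -346)
E = -2430 (E = -45 + 9*(-248 - 17) = -45 + 9*(-265) = -45 - 2385 = -2430)
M + E = -346 - 2430 = -2776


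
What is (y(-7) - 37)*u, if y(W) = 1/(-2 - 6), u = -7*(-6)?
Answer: -6237/4 ≈ -1559.3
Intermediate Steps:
u = 42
y(W) = -⅛ (y(W) = 1/(-8) = -⅛)
(y(-7) - 37)*u = (-⅛ - 37)*42 = -297/8*42 = -6237/4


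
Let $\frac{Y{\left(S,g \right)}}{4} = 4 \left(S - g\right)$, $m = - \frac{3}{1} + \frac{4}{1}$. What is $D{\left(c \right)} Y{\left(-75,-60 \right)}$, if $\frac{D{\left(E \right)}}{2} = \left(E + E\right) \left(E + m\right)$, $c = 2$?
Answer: $-5760$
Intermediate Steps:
$m = 1$ ($m = \left(-3\right) 1 + 4 \cdot 1 = -3 + 4 = 1$)
$Y{\left(S,g \right)} = - 16 g + 16 S$ ($Y{\left(S,g \right)} = 4 \cdot 4 \left(S - g\right) = 4 \left(- 4 g + 4 S\right) = - 16 g + 16 S$)
$D{\left(E \right)} = 4 E \left(1 + E\right)$ ($D{\left(E \right)} = 2 \left(E + E\right) \left(E + 1\right) = 2 \cdot 2 E \left(1 + E\right) = 4 E \left(1 + E\right)$)
$D{\left(c \right)} Y{\left(-75,-60 \right)} = 4 \cdot 2 \left(1 + 2\right) \left(\left(-16\right) \left(-60\right) + 16 \left(-75\right)\right) = 4 \cdot 2 \cdot 3 \left(960 - 1200\right) = 24 \left(-240\right) = -5760$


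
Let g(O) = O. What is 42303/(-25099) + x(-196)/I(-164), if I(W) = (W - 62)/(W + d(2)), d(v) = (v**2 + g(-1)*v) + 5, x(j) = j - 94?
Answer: -576158974/2836187 ≈ -203.15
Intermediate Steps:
x(j) = -94 + j
d(v) = 5 + v**2 - v (d(v) = (v**2 - v) + 5 = 5 + v**2 - v)
I(W) = (-62 + W)/(7 + W) (I(W) = (W - 62)/(W + (5 + 2**2 - 1*2)) = (-62 + W)/(W + (5 + 4 - 2)) = (-62 + W)/(W + 7) = (-62 + W)/(7 + W))
42303/(-25099) + x(-196)/I(-164) = 42303/(-25099) + (-94 - 196)/(((-62 - 164)/(7 - 164))) = 42303*(-1/25099) - 290/(-226/(-157)) = -42303/25099 - 290/((-1/157*(-226))) = -42303/25099 - 290/226/157 = -42303/25099 - 290*157/226 = -42303/25099 - 22765/113 = -576158974/2836187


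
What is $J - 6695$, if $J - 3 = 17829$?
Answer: $11137$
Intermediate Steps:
$J = 17832$ ($J = 3 + 17829 = 17832$)
$J - 6695 = 17832 - 6695 = 11137$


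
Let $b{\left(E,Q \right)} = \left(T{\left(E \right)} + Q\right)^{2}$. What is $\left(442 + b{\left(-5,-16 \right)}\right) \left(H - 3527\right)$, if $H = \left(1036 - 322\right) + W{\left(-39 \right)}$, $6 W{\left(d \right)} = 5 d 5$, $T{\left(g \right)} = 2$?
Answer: $-1898369$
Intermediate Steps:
$W{\left(d \right)} = \frac{25 d}{6}$ ($W{\left(d \right)} = \frac{5 d 5}{6} = \frac{25 d}{6}$)
$b{\left(E,Q \right)} = \left(2 + Q\right)^{2}$
$H = \frac{1103}{2}$ ($H = \left(1036 - 322\right) + \frac{25}{6} \left(-39\right) = 714 - \frac{325}{2} = \frac{1103}{2} \approx 551.5$)
$\left(442 + b{\left(-5,-16 \right)}\right) \left(H - 3527\right) = \left(442 + \left(2 - 16\right)^{2}\right) \left(\frac{1103}{2} - 3527\right) = \left(442 + \left(-14\right)^{2}\right) \left(- \frac{5951}{2}\right) = \left(442 + 196\right) \left(- \frac{5951}{2}\right) = 638 \left(- \frac{5951}{2}\right) = -1898369$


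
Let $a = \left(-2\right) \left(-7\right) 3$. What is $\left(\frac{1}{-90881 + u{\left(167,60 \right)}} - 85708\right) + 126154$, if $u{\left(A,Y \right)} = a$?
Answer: $\frac{3674074193}{90839} \approx 40446.0$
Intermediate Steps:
$a = 42$ ($a = 14 \cdot 3 = 42$)
$u{\left(A,Y \right)} = 42$
$\left(\frac{1}{-90881 + u{\left(167,60 \right)}} - 85708\right) + 126154 = \left(\frac{1}{-90881 + 42} - 85708\right) + 126154 = \left(\frac{1}{-90839} - 85708\right) + 126154 = \left(- \frac{1}{90839} - 85708\right) + 126154 = - \frac{7785629013}{90839} + 126154 = \frac{3674074193}{90839}$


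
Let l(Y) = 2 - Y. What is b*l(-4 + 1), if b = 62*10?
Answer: 3100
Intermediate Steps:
b = 620
b*l(-4 + 1) = 620*(2 - (-4 + 1)) = 620*(2 - 1*(-3)) = 620*(2 + 3) = 620*5 = 3100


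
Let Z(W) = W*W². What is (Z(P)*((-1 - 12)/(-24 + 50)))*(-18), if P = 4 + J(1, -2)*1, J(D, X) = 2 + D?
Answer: 3087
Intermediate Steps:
P = 7 (P = 4 + (2 + 1)*1 = 4 + 3*1 = 4 + 3 = 7)
Z(W) = W³
(Z(P)*((-1 - 12)/(-24 + 50)))*(-18) = (7³*((-1 - 12)/(-24 + 50)))*(-18) = (343*(-13/26))*(-18) = (343*(-13*1/26))*(-18) = (343*(-½))*(-18) = -343/2*(-18) = 3087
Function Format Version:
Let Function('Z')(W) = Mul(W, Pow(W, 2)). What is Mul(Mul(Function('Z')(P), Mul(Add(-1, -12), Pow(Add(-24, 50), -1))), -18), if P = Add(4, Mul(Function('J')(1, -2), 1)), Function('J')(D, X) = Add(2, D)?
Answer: 3087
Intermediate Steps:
P = 7 (P = Add(4, Mul(Add(2, 1), 1)) = Add(4, Mul(3, 1)) = Add(4, 3) = 7)
Function('Z')(W) = Pow(W, 3)
Mul(Mul(Function('Z')(P), Mul(Add(-1, -12), Pow(Add(-24, 50), -1))), -18) = Mul(Mul(Pow(7, 3), Mul(Add(-1, -12), Pow(Add(-24, 50), -1))), -18) = Mul(Mul(343, Mul(-13, Pow(26, -1))), -18) = Mul(Mul(343, Mul(-13, Rational(1, 26))), -18) = Mul(Mul(343, Rational(-1, 2)), -18) = Mul(Rational(-343, 2), -18) = 3087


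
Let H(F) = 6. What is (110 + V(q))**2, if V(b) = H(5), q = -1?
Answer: 13456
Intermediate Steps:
V(b) = 6
(110 + V(q))**2 = (110 + 6)**2 = 116**2 = 13456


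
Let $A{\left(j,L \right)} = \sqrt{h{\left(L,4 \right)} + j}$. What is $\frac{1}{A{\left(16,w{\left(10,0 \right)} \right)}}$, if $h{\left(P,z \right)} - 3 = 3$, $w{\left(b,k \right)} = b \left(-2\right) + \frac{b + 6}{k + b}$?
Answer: $\frac{\sqrt{22}}{22} \approx 0.2132$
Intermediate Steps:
$w{\left(b,k \right)} = - 2 b + \frac{6 + b}{b + k}$
$h{\left(P,z \right)} = 6$ ($h{\left(P,z \right)} = 3 + 3 = 6$)
$A{\left(j,L \right)} = \sqrt{6 + j}$
$\frac{1}{A{\left(16,w{\left(10,0 \right)} \right)}} = \frac{1}{\sqrt{6 + 16}} = \frac{1}{\sqrt{22}} = \frac{\sqrt{22}}{22}$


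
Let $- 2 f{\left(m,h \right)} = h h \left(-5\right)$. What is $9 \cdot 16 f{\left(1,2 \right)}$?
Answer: $1440$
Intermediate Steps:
$f{\left(m,h \right)} = \frac{5 h^{2}}{2}$ ($f{\left(m,h \right)} = - \frac{h h \left(-5\right)}{2} = - \frac{h^{2} \left(-5\right)}{2} = - \frac{\left(-5\right) h^{2}}{2} = \frac{5 h^{2}}{2}$)
$9 \cdot 16 f{\left(1,2 \right)} = 9 \cdot 16 \frac{5 \cdot 2^{2}}{2} = 144 \cdot \frac{5}{2} \cdot 4 = 144 \cdot 10 = 1440$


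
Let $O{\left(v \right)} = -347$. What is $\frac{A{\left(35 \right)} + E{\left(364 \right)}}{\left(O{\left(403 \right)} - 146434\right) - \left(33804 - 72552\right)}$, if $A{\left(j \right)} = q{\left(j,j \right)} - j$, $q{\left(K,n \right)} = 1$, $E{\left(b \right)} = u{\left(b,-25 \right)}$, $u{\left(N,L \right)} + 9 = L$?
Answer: $\frac{68}{108033} \approx 0.00062944$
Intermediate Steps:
$u{\left(N,L \right)} = -9 + L$
$E{\left(b \right)} = -34$ ($E{\left(b \right)} = -9 - 25 = -34$)
$A{\left(j \right)} = 1 - j$
$\frac{A{\left(35 \right)} + E{\left(364 \right)}}{\left(O{\left(403 \right)} - 146434\right) - \left(33804 - 72552\right)} = \frac{\left(1 - 35\right) - 34}{\left(-347 - 146434\right) - \left(33804 - 72552\right)} = \frac{\left(1 - 35\right) - 34}{\left(-347 - 146434\right) - -38748} = \frac{-34 - 34}{-146781 + 38748} = - \frac{68}{-108033} = \left(-68\right) \left(- \frac{1}{108033}\right) = \frac{68}{108033}$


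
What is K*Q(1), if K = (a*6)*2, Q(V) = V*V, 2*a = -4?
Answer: -24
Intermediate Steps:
a = -2 (a = (1/2)*(-4) = -2)
Q(V) = V**2
K = -24 (K = -2*6*2 = -12*2 = -24)
K*Q(1) = -24*1**2 = -24*1 = -24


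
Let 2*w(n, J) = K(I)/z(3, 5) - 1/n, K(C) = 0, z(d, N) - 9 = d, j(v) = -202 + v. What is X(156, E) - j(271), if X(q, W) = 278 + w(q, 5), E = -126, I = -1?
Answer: 65207/312 ≈ 209.00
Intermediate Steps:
z(d, N) = 9 + d
w(n, J) = -1/(2*n) (w(n, J) = (0/(9 + 3) - 1/n)/2 = (0/12 - 1/n)/2 = (0*(1/12) - 1/n)/2 = (0 - 1/n)/2 = (-1/n)/2 = -1/(2*n))
X(q, W) = 278 - 1/(2*q)
X(156, E) - j(271) = (278 - ½/156) - (-202 + 271) = (278 - ½*1/156) - 1*69 = (278 - 1/312) - 69 = 86735/312 - 69 = 65207/312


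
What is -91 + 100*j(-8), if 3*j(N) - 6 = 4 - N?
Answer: 509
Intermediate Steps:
j(N) = 10/3 - N/3 (j(N) = 2 + (4 - N)/3 = 2 + (4/3 - N/3) = 10/3 - N/3)
-91 + 100*j(-8) = -91 + 100*(10/3 - 1/3*(-8)) = -91 + 100*(10/3 + 8/3) = -91 + 100*6 = -91 + 600 = 509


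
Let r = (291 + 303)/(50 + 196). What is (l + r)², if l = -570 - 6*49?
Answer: 1247855625/1681 ≈ 7.4233e+5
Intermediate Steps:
l = -864 (l = -570 - 1*294 = -570 - 294 = -864)
r = 99/41 (r = 594/246 = 594*(1/246) = 99/41 ≈ 2.4146)
(l + r)² = (-864 + 99/41)² = (-35325/41)² = 1247855625/1681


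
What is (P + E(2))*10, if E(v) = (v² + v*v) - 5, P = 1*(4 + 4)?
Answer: 110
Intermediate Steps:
P = 8 (P = 1*8 = 8)
E(v) = -5 + 2*v² (E(v) = (v² + v²) - 5 = 2*v² - 5 = -5 + 2*v²)
(P + E(2))*10 = (8 + (-5 + 2*2²))*10 = (8 + (-5 + 2*4))*10 = (8 + (-5 + 8))*10 = (8 + 3)*10 = 11*10 = 110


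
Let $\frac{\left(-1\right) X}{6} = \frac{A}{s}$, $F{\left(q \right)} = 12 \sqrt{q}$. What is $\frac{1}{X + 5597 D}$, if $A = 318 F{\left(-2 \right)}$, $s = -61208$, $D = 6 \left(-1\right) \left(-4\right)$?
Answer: $\frac{327636072197}{44010698306761203} - \frac{1216509 i \sqrt{2}}{58680931075681604} \approx 7.4445 \cdot 10^{-6} - 2.9318 \cdot 10^{-11} i$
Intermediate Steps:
$D = 24$ ($D = \left(-6\right) \left(-4\right) = 24$)
$A = 3816 i \sqrt{2}$ ($A = 318 \cdot 12 \sqrt{-2} = 318 \cdot 12 i \sqrt{2} = 3816 i \sqrt{2} \approx 5396.6 i$)
$X = \frac{2862 i \sqrt{2}}{7651}$ ($X = - 6 \frac{3816 i \sqrt{2}}{-61208} = - 6 \cdot 3816 i \sqrt{2} \left(- \frac{1}{61208}\right) = - 6 \left(- \frac{477 i \sqrt{2}}{7651}\right) = \frac{2862 i \sqrt{2}}{7651} \approx 0.52901 i$)
$\frac{1}{X + 5597 D} = \frac{1}{\frac{2862 i \sqrt{2}}{7651} + 5597 \cdot 24} = \frac{1}{\frac{2862 i \sqrt{2}}{7651} + 134328} = \frac{1}{134328 + \frac{2862 i \sqrt{2}}{7651}}$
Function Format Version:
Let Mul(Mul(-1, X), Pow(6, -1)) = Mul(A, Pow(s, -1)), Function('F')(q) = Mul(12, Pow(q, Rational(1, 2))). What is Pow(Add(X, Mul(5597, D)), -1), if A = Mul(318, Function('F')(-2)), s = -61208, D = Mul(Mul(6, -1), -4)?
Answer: Add(Rational(327636072197, 44010698306761203), Mul(Rational(-1216509, 58680931075681604), I, Pow(2, Rational(1, 2)))) ≈ Add(7.4445e-6, Mul(-2.9318e-11, I))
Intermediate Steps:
D = 24 (D = Mul(-6, -4) = 24)
A = Mul(3816, I, Pow(2, Rational(1, 2))) (A = Mul(318, Mul(12, Pow(-2, Rational(1, 2)))) = Mul(318, Mul(12, Mul(I, Pow(2, Rational(1, 2))))) = Mul(318, Mul(12, I, Pow(2, Rational(1, 2)))) = Mul(3816, I, Pow(2, Rational(1, 2))) ≈ Mul(5396.6, I))
X = Mul(Rational(2862, 7651), I, Pow(2, Rational(1, 2))) (X = Mul(-6, Mul(Mul(3816, I, Pow(2, Rational(1, 2))), Pow(-61208, -1))) = Mul(-6, Mul(Mul(3816, I, Pow(2, Rational(1, 2))), Rational(-1, 61208))) = Mul(-6, Mul(Rational(-477, 7651), I, Pow(2, Rational(1, 2)))) = Mul(Rational(2862, 7651), I, Pow(2, Rational(1, 2))) ≈ Mul(0.52901, I))
Pow(Add(X, Mul(5597, D)), -1) = Pow(Add(Mul(Rational(2862, 7651), I, Pow(2, Rational(1, 2))), Mul(5597, 24)), -1) = Pow(Add(Mul(Rational(2862, 7651), I, Pow(2, Rational(1, 2))), 134328), -1) = Pow(Add(134328, Mul(Rational(2862, 7651), I, Pow(2, Rational(1, 2)))), -1)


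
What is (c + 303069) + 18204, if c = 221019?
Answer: 542292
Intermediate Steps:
(c + 303069) + 18204 = (221019 + 303069) + 18204 = 524088 + 18204 = 542292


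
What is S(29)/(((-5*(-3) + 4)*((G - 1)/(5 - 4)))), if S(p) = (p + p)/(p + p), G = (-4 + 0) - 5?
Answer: -1/190 ≈ -0.0052632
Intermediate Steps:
G = -9 (G = -4 - 5 = -9)
S(p) = 1 (S(p) = (2*p)/((2*p)) = (2*p)*(1/(2*p)) = 1)
S(29)/(((-5*(-3) + 4)*((G - 1)/(5 - 4)))) = 1/((-5*(-3) + 4)*((-9 - 1)/(5 - 4))) = 1/((15 + 4)*(-10/1)) = 1/(19*(-10*1)) = 1/(19*(-10)) = 1/(-190) = 1*(-1/190) = -1/190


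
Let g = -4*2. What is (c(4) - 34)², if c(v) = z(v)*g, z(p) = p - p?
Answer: 1156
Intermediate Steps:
z(p) = 0
g = -8
c(v) = 0 (c(v) = 0*(-8) = 0)
(c(4) - 34)² = (0 - 34)² = (-34)² = 1156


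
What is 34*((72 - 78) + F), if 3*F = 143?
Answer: 4250/3 ≈ 1416.7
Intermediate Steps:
F = 143/3 (F = (⅓)*143 = 143/3 ≈ 47.667)
34*((72 - 78) + F) = 34*((72 - 78) + 143/3) = 34*(-6 + 143/3) = 34*(125/3) = 4250/3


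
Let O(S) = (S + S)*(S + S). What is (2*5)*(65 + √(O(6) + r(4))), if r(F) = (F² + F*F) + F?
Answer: 650 + 60*√5 ≈ 784.16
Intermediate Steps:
r(F) = F + 2*F² (r(F) = (F² + F²) + F = 2*F² + F = F + 2*F²)
O(S) = 4*S² (O(S) = (2*S)*(2*S) = 4*S²)
(2*5)*(65 + √(O(6) + r(4))) = (2*5)*(65 + √(4*6² + 4*(1 + 2*4))) = 10*(65 + √(4*36 + 4*(1 + 8))) = 10*(65 + √(144 + 4*9)) = 10*(65 + √(144 + 36)) = 10*(65 + √180) = 10*(65 + 6*√5) = 650 + 60*√5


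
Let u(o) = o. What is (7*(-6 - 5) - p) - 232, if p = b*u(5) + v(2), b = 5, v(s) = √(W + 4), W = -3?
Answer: -335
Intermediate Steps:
v(s) = 1 (v(s) = √(-3 + 4) = √1 = 1)
p = 26 (p = 5*5 + 1 = 25 + 1 = 26)
(7*(-6 - 5) - p) - 232 = (7*(-6 - 5) - 1*26) - 232 = (7*(-11) - 26) - 232 = (-77 - 26) - 232 = -103 - 232 = -335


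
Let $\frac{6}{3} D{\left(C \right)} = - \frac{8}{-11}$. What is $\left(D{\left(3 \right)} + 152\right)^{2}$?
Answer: $\frac{2808976}{121} \approx 23215.0$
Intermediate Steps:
$D{\left(C \right)} = \frac{4}{11}$ ($D{\left(C \right)} = \frac{\left(-8\right) \frac{1}{-11}}{2} = \frac{\left(-8\right) \left(- \frac{1}{11}\right)}{2} = \frac{1}{2} \cdot \frac{8}{11} = \frac{4}{11}$)
$\left(D{\left(3 \right)} + 152\right)^{2} = \left(\frac{4}{11} + 152\right)^{2} = \left(\frac{1676}{11}\right)^{2} = \frac{2808976}{121}$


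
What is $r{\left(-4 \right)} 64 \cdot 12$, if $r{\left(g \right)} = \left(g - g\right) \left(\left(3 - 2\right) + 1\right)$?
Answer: $0$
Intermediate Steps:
$r{\left(g \right)} = 0$ ($r{\left(g \right)} = 0 \left(1 + 1\right) = 0 \cdot 2 = 0$)
$r{\left(-4 \right)} 64 \cdot 12 = 0 \cdot 64 \cdot 12 = 0 \cdot 12 = 0$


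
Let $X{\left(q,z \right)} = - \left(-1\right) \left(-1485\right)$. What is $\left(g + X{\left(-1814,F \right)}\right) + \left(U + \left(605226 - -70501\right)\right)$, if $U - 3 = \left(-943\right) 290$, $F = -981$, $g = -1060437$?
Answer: $-659662$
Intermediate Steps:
$X{\left(q,z \right)} = -1485$ ($X{\left(q,z \right)} = \left(-1\right) 1485 = -1485$)
$U = -273467$ ($U = 3 - 273470 = -273467$)
$\left(g + X{\left(-1814,F \right)}\right) + \left(U + \left(605226 - -70501\right)\right) = \left(-1060437 - 1485\right) + \left(-273467 + \left(605226 - -70501\right)\right) = -1061922 + \left(-273467 + \left(605226 + 70501\right)\right) = -1061922 + \left(-273467 + 675727\right) = -1061922 + 402260 = -659662$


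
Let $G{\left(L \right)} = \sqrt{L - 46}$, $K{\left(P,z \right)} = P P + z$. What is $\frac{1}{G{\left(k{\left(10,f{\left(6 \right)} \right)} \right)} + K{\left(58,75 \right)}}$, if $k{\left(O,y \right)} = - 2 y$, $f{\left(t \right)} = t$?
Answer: $\frac{3439}{11826779} - \frac{i \sqrt{58}}{11826779} \approx 0.00029078 - 6.4394 \cdot 10^{-7} i$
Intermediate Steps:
$K{\left(P,z \right)} = z + P^{2}$ ($K{\left(P,z \right)} = P^{2} + z = z + P^{2}$)
$G{\left(L \right)} = \sqrt{-46 + L}$
$\frac{1}{G{\left(k{\left(10,f{\left(6 \right)} \right)} \right)} + K{\left(58,75 \right)}} = \frac{1}{\sqrt{-46 - 12} + \left(75 + 58^{2}\right)} = \frac{1}{\sqrt{-46 - 12} + \left(75 + 3364\right)} = \frac{1}{\sqrt{-58} + 3439} = \frac{1}{i \sqrt{58} + 3439} = \frac{1}{3439 + i \sqrt{58}}$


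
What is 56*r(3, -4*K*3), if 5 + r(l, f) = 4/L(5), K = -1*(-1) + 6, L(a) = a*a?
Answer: -6776/25 ≈ -271.04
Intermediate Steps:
L(a) = a**2
K = 7 (K = 1 + 6 = 7)
r(l, f) = -121/25 (r(l, f) = -5 + 4/(5**2) = -5 + 4/25 = -121/25)
56*r(3, -4*K*3) = 56*(-121/25) = -6776/25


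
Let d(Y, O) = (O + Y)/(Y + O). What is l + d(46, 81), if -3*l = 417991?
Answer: -417988/3 ≈ -1.3933e+5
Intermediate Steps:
l = -417991/3 (l = -1/3*417991 = -417991/3 ≈ -1.3933e+5)
d(Y, O) = 1 (d(Y, O) = (O + Y)/(O + Y) = 1)
l + d(46, 81) = -417991/3 + 1 = -417988/3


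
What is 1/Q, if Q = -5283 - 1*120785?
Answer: -1/126068 ≈ -7.9322e-6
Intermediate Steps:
Q = -126068 (Q = -5283 - 120785 = -126068)
1/Q = 1/(-126068) = -1/126068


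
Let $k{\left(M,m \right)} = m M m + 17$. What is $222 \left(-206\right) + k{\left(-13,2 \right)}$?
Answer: $-45767$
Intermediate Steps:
$k{\left(M,m \right)} = 17 + M m^{2}$ ($k{\left(M,m \right)} = M m m + 17 = M m^{2} + 17 = 17 + M m^{2}$)
$222 \left(-206\right) + k{\left(-13,2 \right)} = 222 \left(-206\right) + \left(17 - 13 \cdot 2^{2}\right) = -45732 + \left(17 - 52\right) = -45732 - 35 = -45767$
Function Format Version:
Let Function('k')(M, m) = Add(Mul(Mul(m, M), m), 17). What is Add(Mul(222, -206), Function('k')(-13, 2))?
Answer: -45767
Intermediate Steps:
Function('k')(M, m) = Add(17, Mul(M, Pow(m, 2))) (Function('k')(M, m) = Add(Mul(Mul(M, m), m), 17) = Add(Mul(M, Pow(m, 2)), 17) = Add(17, Mul(M, Pow(m, 2))))
Add(Mul(222, -206), Function('k')(-13, 2)) = Add(Mul(222, -206), Add(17, Mul(-13, Pow(2, 2)))) = Add(-45732, Add(17, Mul(-13, 4))) = Add(-45732, Add(17, -52)) = Add(-45732, -35) = -45767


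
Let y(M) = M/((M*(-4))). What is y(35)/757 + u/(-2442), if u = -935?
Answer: 128579/336108 ≈ 0.38255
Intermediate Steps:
y(M) = -¼ (y(M) = M/((-4*M)) = M*(-1/(4*M)) = -¼)
y(35)/757 + u/(-2442) = -¼/757 - 935/(-2442) = -¼*1/757 - 935*(-1/2442) = -1/3028 + 85/222 = 128579/336108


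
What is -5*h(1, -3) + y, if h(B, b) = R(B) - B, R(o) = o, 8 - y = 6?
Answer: 2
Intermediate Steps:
y = 2 (y = 8 - 1*6 = 8 - 6 = 2)
h(B, b) = 0 (h(B, b) = B - B = 0)
-5*h(1, -3) + y = -5*0 + 2 = 0 + 2 = 2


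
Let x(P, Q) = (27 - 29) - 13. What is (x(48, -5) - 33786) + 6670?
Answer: -27131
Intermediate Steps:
x(P, Q) = -15 (x(P, Q) = -2 - 13 = -15)
(x(48, -5) - 33786) + 6670 = (-15 - 33786) + 6670 = -33801 + 6670 = -27131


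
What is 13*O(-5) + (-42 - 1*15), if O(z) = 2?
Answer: -31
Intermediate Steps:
13*O(-5) + (-42 - 1*15) = 13*2 + (-42 - 1*15) = 26 + (-42 - 15) = 26 - 57 = -31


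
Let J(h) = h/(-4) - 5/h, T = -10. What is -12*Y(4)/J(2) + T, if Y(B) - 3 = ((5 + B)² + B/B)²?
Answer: 26898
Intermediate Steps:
J(h) = -5/h - h/4 (J(h) = h*(-¼) - 5/h = -h/4 - 5/h = -5/h - h/4)
Y(B) = 3 + (1 + (5 + B)²)² (Y(B) = 3 + ((5 + B)² + B/B)² = 3 + ((5 + B)² + 1)² = 3 + (1 + (5 + B)²)²)
-12*Y(4)/J(2) + T = -12*(3 + (1 + (5 + 4)²)²)/(-5/2 - ¼*2) - 10 = -12*(3 + (1 + 9²)²)/(-5*½ - ½) - 10 = -12*(3 + (1 + 81)²)/(-5/2 - ½) - 10 = -12*(3 + 82²)/(-3) - 10 = -12*(3 + 6724)*(-1)/3 - 10 = -80724*(-1)/3 - 10 = -12*(-6727/3) - 10 = 26908 - 10 = 26898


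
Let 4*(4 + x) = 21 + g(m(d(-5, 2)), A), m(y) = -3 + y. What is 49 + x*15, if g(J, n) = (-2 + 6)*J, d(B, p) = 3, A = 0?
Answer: 271/4 ≈ 67.750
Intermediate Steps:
g(J, n) = 4*J
x = 5/4 (x = -4 + (21 + 4*(-3 + 3))/4 = -4 + (21 + 4*0)/4 = -4 + (21 + 0)/4 = -4 + (¼)*21 = -4 + 21/4 = 5/4 ≈ 1.2500)
49 + x*15 = 49 + (5/4)*15 = 49 + 75/4 = 271/4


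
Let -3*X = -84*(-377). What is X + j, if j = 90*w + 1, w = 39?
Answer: -7045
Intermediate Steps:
j = 3511 (j = 90*39 + 1 = 3510 + 1 = 3511)
X = -10556 (X = -(-28)*(-377) = -1/3*31668 = -10556)
X + j = -10556 + 3511 = -7045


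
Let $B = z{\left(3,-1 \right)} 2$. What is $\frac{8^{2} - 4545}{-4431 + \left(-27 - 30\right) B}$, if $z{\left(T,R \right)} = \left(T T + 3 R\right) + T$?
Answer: $\frac{4481}{5457} \approx 0.82115$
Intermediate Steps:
$z{\left(T,R \right)} = T + T^{2} + 3 R$ ($z{\left(T,R \right)} = \left(T^{2} + 3 R\right) + T = T + T^{2} + 3 R$)
$B = 18$ ($B = \left(3 + 3^{2} + 3 \left(-1\right)\right) 2 = \left(3 + 9 - 3\right) 2 = 9 \cdot 2 = 18$)
$\frac{8^{2} - 4545}{-4431 + \left(-27 - 30\right) B} = \frac{8^{2} - 4545}{-4431 + \left(-27 - 30\right) 18} = \frac{64 - 4545}{-4431 - 1026} = - \frac{4481}{-4431 - 1026} = - \frac{4481}{-5457} = \left(-4481\right) \left(- \frac{1}{5457}\right) = \frac{4481}{5457}$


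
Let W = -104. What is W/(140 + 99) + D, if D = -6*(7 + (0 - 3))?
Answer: -5840/239 ≈ -24.435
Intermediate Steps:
D = -24 (D = -6*(7 - 3) = -6*4 = -24)
W/(140 + 99) + D = -104/(140 + 99) - 24 = -104/239 - 24 = -5840/239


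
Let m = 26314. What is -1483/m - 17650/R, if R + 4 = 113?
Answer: -464603747/2868226 ≈ -161.98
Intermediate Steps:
R = 109 (R = -4 + 113 = 109)
-1483/m - 17650/R = -1483/26314 - 17650/109 = -464603747/2868226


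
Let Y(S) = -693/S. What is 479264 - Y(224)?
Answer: 15336547/32 ≈ 4.7927e+5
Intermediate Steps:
479264 - Y(224) = 479264 - (-693)/224 = 479264 - 1*(-99/32) = 479264 + 99/32 = 15336547/32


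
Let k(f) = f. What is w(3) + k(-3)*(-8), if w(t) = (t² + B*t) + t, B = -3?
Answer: 27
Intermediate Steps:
w(t) = t² - 2*t (w(t) = (t² - 3*t) + t = t² - 2*t)
w(3) + k(-3)*(-8) = 3*(-2 + 3) - 3*(-8) = 3*1 + 24 = 3 + 24 = 27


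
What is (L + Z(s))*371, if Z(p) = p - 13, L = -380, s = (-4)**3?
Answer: -169547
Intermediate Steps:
s = -64
Z(p) = -13 + p
(L + Z(s))*371 = (-380 + (-13 - 64))*371 = (-380 - 77)*371 = -457*371 = -169547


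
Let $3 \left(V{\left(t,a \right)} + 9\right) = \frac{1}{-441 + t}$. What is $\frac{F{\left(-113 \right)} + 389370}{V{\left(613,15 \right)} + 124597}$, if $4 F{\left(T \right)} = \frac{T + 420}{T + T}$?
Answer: $\frac{45406732317}{14528954434} \approx 3.1253$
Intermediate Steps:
$F{\left(T \right)} = \frac{420 + T}{8 T}$ ($F{\left(T \right)} = \frac{\left(T + 420\right) \frac{1}{T + T}}{4} = \frac{\left(420 + T\right) \frac{1}{2 T}}{4} = \frac{\frac{1}{2} \frac{1}{T} \left(420 + T\right)}{4} = \frac{420 + T}{8 T}$)
$V{\left(t,a \right)} = -9 + \frac{1}{3 \left(-441 + t\right)}$
$\frac{F{\left(-113 \right)} + 389370}{V{\left(613,15 \right)} + 124597} = \frac{\frac{420 - 113}{8 \left(-113\right)} + 389370}{\frac{11908 - 16551}{3 \left(-441 + 613\right)} + 124597} = \frac{\frac{1}{8} \left(- \frac{1}{113}\right) 307 + 389370}{\frac{11908 - 16551}{3 \cdot 172} + 124597} = \frac{- \frac{307}{904} + 389370}{\frac{1}{3} \cdot \frac{1}{172} \left(-4643\right) + 124597} = \frac{351990173}{904 \left(- \frac{4643}{516} + 124597\right)} = \frac{351990173}{904 \cdot \frac{64287409}{516}} = \frac{351990173}{904} \cdot \frac{516}{64287409} = \frac{45406732317}{14528954434}$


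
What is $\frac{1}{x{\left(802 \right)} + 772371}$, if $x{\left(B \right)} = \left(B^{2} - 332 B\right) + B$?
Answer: $\frac{1}{1150113} \approx 8.6948 \cdot 10^{-7}$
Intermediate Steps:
$x{\left(B \right)} = B^{2} - 331 B$
$\frac{1}{x{\left(802 \right)} + 772371} = \frac{1}{802 \left(-331 + 802\right) + 772371} = \frac{1}{802 \cdot 471 + 772371} = \frac{1}{377742 + 772371} = \frac{1}{1150113}$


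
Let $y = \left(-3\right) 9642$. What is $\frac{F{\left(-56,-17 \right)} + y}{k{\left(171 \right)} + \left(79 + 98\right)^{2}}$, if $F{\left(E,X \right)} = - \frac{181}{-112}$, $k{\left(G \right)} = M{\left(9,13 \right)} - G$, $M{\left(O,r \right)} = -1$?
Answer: $- \frac{3239531}{3489584} \approx -0.92834$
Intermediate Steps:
$k{\left(G \right)} = -1 - G$
$F{\left(E,X \right)} = \frac{181}{112}$ ($F{\left(E,X \right)} = \left(-181\right) \left(- \frac{1}{112}\right) = \frac{181}{112}$)
$y = -28926$
$\frac{F{\left(-56,-17 \right)} + y}{k{\left(171 \right)} + \left(79 + 98\right)^{2}} = \frac{\frac{181}{112} - 28926}{\left(-1 - 171\right) + \left(79 + 98\right)^{2}} = - \frac{3239531}{112 \left(\left(-1 - 171\right) + 177^{2}\right)} = - \frac{3239531}{112 \left(-172 + 31329\right)} = - \frac{3239531}{112 \cdot 31157} = \left(- \frac{3239531}{112}\right) \frac{1}{31157} = - \frac{3239531}{3489584}$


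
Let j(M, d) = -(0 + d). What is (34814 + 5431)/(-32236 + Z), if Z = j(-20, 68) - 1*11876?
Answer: -8049/8836 ≈ -0.91093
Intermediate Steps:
j(M, d) = -d
Z = -11944 (Z = -1*68 - 1*11876 = -68 - 11876 = -11944)
(34814 + 5431)/(-32236 + Z) = (34814 + 5431)/(-32236 - 11944) = 40245/(-44180) = 40245*(-1/44180) = -8049/8836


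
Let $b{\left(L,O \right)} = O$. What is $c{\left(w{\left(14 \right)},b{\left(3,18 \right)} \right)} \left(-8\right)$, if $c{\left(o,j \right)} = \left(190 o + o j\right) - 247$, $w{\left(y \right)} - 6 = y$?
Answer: $-31304$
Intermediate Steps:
$w{\left(y \right)} = 6 + y$
$c{\left(o,j \right)} = -247 + 190 o + j o$ ($c{\left(o,j \right)} = \left(190 o + j o\right) - 247 = -247 + 190 o + j o$)
$c{\left(w{\left(14 \right)},b{\left(3,18 \right)} \right)} \left(-8\right) = \left(-247 + 190 \left(6 + 14\right) + 18 \left(6 + 14\right)\right) \left(-8\right) = \left(-247 + 190 \cdot 20 + 18 \cdot 20\right) \left(-8\right) = \left(-247 + 3800 + 360\right) \left(-8\right) = 3913 \left(-8\right) = -31304$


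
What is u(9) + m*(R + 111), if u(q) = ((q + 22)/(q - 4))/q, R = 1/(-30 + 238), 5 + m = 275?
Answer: 140268899/4680 ≈ 29972.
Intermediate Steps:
m = 270 (m = -5 + 275 = 270)
R = 1/208 ≈ 0.0048077
u(q) = (22 + q)/(q*(-4 + q)) (u(q) = ((22 + q)/(-4 + q))/q = (22 + q)/(q*(-4 + q)))
u(9) + m*(R + 111) = (22 + 9)/(9*(-4 + 9)) + 270*(1/208 + 111) = (⅑)*31/5 + 270*(23089/208) = (⅑)*(⅕)*31 + 3117015/104 = 31/45 + 3117015/104 = 140268899/4680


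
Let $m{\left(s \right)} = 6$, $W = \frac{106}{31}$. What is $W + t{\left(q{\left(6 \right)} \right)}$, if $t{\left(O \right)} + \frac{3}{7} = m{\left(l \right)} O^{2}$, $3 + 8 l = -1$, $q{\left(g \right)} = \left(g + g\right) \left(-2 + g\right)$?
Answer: $\frac{3000457}{217} \approx 13827.0$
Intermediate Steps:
$q{\left(g \right)} = 2 g \left(-2 + g\right)$
$W = \frac{106}{31}$ ($W = 106 \cdot \frac{1}{31} = \frac{106}{31} \approx 3.4194$)
$l = - \frac{1}{2}$ ($l = - \frac{3}{8} + \frac{1}{8} \left(-1\right) = - \frac{3}{8} - \frac{1}{8} = - \frac{1}{2} \approx -0.5$)
$t{\left(O \right)} = - \frac{3}{7} + 6 O^{2}$
$W + t{\left(q{\left(6 \right)} \right)} = \frac{106}{31} - \left(\frac{3}{7} - 6 \left(2 \cdot 6 \left(-2 + 6\right)\right)^{2}\right) = \frac{106}{31} - \left(\frac{3}{7} - 6 \left(2 \cdot 6 \cdot 4\right)^{2}\right) = \frac{106}{31} - \left(\frac{3}{7} - 6 \cdot 48^{2}\right) = \frac{106}{31} + \left(- \frac{3}{7} + 6 \cdot 2304\right) = \frac{106}{31} + \left(- \frac{3}{7} + 13824\right) = \frac{106}{31} + \frac{96765}{7} = \frac{3000457}{217}$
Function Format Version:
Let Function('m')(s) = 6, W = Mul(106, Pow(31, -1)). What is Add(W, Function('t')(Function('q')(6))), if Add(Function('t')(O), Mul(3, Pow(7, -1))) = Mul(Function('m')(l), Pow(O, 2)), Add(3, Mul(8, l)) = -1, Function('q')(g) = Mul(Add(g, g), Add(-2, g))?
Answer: Rational(3000457, 217) ≈ 13827.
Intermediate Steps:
Function('q')(g) = Mul(2, g, Add(-2, g)) (Function('q')(g) = Mul(Mul(2, g), Add(-2, g)) = Mul(2, g, Add(-2, g)))
W = Rational(106, 31) (W = Mul(106, Rational(1, 31)) = Rational(106, 31) ≈ 3.4194)
l = Rational(-1, 2) (l = Add(Rational(-3, 8), Mul(Rational(1, 8), -1)) = Add(Rational(-3, 8), Rational(-1, 8)) = Rational(-1, 2) ≈ -0.50000)
Function('t')(O) = Add(Rational(-3, 7), Mul(6, Pow(O, 2)))
Add(W, Function('t')(Function('q')(6))) = Add(Rational(106, 31), Add(Rational(-3, 7), Mul(6, Pow(Mul(2, 6, Add(-2, 6)), 2)))) = Add(Rational(106, 31), Add(Rational(-3, 7), Mul(6, Pow(Mul(2, 6, 4), 2)))) = Add(Rational(106, 31), Add(Rational(-3, 7), Mul(6, Pow(48, 2)))) = Add(Rational(106, 31), Add(Rational(-3, 7), Mul(6, 2304))) = Add(Rational(106, 31), Add(Rational(-3, 7), 13824)) = Add(Rational(106, 31), Rational(96765, 7)) = Rational(3000457, 217)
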